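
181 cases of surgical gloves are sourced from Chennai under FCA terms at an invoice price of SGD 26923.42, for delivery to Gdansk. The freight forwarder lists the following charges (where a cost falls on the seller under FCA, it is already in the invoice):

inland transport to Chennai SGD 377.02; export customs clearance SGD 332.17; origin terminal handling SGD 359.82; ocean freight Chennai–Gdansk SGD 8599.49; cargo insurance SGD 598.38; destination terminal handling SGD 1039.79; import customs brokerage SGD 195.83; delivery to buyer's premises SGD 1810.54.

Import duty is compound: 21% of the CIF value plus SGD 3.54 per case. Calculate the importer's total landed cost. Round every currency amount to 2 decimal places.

FCA: the seller delivers export-cleared goods to the carrier; the buyer bears costs from that point.
Already in the invoice (seller's account under FCA): inland to port, export clearance — exclude.
CIF value = FCA price + origin terminal + freight + insurance = 26923.42 + 359.82 + 8599.49 + 598.38 = 36481.11
Ad valorem component: 36481.11 × 21% = 7661.03
Specific component: 181 × 3.54 = 640.74
Import duty = 7661.03 + 640.74 = 8301.77
Buyer bears: origin terminal 359.82 + freight 8599.49 + insurance 598.38 + destination terminal 1039.79 + brokerage 195.83 + delivery 1810.54 + duty 8301.77 = 20905.62
Landed cost = invoice 26923.42 + 20905.62 = 47829.04

Total landed cost: SGD 47829.04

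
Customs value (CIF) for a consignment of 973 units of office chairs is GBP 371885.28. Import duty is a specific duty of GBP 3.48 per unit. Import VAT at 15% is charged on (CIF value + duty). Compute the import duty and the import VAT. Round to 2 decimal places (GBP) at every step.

Import duty: GBP 3386.04; import VAT: GBP 56290.70

Import duty = 973 × 3.48 = 3386.04
VAT base = CIF + duty = 371885.28 + 3386.04 = 375271.32
Import VAT = 375271.32 × 15% = 56290.70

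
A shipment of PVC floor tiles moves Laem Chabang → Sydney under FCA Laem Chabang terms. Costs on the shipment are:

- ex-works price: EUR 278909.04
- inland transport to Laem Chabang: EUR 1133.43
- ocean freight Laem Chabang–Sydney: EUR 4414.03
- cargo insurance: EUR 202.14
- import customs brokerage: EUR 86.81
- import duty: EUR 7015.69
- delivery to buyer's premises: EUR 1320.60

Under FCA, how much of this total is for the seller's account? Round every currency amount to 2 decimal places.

Seller's account: EUR 280042.47

FCA: the seller delivers export-cleared goods to the carrier; the buyer bears costs from that point.
Seller's account: goods 278909.04 + inland to port 1133.43 = 280042.47
Buyer's account: freight 4414.03 + insurance 202.14 + brokerage 86.81 + duty 7015.69 + delivery 1320.60 = 13039.27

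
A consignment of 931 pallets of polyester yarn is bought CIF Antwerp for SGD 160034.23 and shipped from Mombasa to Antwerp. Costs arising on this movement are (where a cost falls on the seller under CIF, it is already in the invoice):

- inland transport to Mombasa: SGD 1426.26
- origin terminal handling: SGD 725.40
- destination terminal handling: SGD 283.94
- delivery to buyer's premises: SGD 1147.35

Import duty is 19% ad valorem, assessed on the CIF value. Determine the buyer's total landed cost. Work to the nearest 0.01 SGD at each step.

Total landed cost: SGD 191872.02

CIF: the seller pays costs through ocean freight and marine insurance to the destination port.
Already in the invoice (seller's account under CIF): inland to port, origin terminal — exclude.
The CIF price already equals the CIF value: 160034.23
Import duty = 160034.23 × 19% = 30406.50
Buyer bears: destination terminal 283.94 + delivery 1147.35 + duty 30406.50 = 31837.79
Landed cost = invoice 160034.23 + 31837.79 = 191872.02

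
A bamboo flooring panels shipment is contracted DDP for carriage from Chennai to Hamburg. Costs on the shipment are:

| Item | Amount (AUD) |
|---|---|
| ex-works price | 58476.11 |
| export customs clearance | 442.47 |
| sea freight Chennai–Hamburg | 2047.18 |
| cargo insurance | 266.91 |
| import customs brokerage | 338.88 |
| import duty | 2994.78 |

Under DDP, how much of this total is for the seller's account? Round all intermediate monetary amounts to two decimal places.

DDP: the seller bears all costs including import duty.
Seller's account: goods 58476.11 + export clearance 442.47 + freight 2047.18 + insurance 266.91 + brokerage 338.88 + duty 2994.78 = 64566.33
Buyer's account: 0.00

Seller's account: AUD 64566.33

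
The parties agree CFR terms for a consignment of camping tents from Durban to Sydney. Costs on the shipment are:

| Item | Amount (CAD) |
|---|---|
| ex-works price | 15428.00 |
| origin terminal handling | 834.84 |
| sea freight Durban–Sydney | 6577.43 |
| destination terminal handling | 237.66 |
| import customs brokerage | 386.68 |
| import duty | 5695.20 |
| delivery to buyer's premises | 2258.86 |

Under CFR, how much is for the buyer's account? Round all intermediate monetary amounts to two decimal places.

CFR: the seller pays costs through ocean freight to the destination port, but not insurance.
Seller's account: goods 15428.00 + origin terminal 834.84 + freight 6577.43 = 22840.27
Buyer's account: destination terminal 237.66 + brokerage 386.68 + duty 5695.20 + delivery 2258.86 = 8578.40

Buyer's account: CAD 8578.40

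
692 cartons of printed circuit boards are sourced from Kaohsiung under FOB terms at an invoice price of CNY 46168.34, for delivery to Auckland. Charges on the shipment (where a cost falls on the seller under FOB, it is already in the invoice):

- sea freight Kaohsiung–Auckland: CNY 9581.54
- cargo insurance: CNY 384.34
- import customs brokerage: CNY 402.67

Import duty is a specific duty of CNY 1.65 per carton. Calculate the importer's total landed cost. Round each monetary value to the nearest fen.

Total landed cost: CNY 57678.69

FOB: the seller bears costs until goods are on board at the origin port; the buyer bears freight, insurance and all costs thereafter.
CIF value = FOB price + freight + insurance = 46168.34 + 9581.54 + 384.34 = 56134.22
Import duty = 692 × 1.65 = 1141.80
Buyer bears: freight 9581.54 + insurance 384.34 + brokerage 402.67 + duty 1141.80 = 11510.35
Landed cost = invoice 46168.34 + 11510.35 = 57678.69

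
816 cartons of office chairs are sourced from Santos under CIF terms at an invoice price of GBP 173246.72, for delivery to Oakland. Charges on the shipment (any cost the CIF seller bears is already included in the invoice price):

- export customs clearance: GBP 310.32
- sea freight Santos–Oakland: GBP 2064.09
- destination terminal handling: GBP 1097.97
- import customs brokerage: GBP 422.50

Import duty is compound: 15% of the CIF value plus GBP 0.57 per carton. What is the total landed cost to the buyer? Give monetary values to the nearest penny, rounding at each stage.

Total landed cost: GBP 201219.32

CIF: the seller pays costs through ocean freight and marine insurance to the destination port.
Already in the invoice (seller's account under CIF): export clearance, freight — exclude.
The CIF price already equals the CIF value: 173246.72
Ad valorem component: 173246.72 × 15% = 25987.01
Specific component: 816 × 0.57 = 465.12
Import duty = 25987.01 + 465.12 = 26452.13
Buyer bears: destination terminal 1097.97 + brokerage 422.50 + duty 26452.13 = 27972.60
Landed cost = invoice 173246.72 + 27972.60 = 201219.32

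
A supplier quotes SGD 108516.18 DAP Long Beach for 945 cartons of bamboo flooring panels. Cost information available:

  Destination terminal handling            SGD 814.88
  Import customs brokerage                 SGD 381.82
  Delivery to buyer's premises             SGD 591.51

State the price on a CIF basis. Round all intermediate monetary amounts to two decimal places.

Not relevant to the conversion: brokerage — on the buyer under both terms; not part of either seller's price.
From DAP to CIF, the seller no longer bears: destination terminal, delivery.
CIF price = 108516.18 − 814.88 − 591.51 = 107109.79

CIF price: SGD 107109.79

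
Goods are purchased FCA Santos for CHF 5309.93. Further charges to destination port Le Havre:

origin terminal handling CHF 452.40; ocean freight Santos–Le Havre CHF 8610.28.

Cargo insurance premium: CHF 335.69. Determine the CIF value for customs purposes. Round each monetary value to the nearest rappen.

CIF value: CHF 14708.30

CIF = FCA price + pre-shipment costs + freight + insurance
CIF = 5309.93 + 452.40 + 8610.28 + 335.69 = 14708.30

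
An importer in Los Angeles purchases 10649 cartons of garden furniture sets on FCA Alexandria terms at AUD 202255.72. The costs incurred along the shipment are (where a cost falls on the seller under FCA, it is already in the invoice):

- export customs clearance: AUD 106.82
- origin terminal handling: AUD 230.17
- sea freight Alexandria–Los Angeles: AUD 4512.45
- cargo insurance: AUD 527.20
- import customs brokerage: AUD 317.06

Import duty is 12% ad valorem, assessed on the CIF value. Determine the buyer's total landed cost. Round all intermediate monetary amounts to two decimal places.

Total landed cost: AUD 232745.66

FCA: the seller delivers export-cleared goods to the carrier; the buyer bears costs from that point.
Already in the invoice (seller's account under FCA): export clearance — exclude.
CIF value = FCA price + origin terminal + freight + insurance = 202255.72 + 230.17 + 4512.45 + 527.20 = 207525.54
Import duty = 207525.54 × 12% = 24903.06
Buyer bears: origin terminal 230.17 + freight 4512.45 + insurance 527.20 + brokerage 317.06 + duty 24903.06 = 30489.94
Landed cost = invoice 202255.72 + 30489.94 = 232745.66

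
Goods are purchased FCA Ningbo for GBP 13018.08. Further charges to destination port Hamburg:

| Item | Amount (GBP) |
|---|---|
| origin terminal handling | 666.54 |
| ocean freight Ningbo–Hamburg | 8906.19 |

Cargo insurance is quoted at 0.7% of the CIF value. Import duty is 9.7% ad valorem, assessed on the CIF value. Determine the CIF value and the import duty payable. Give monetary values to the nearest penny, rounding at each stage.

Let C be the CIF value. C = FCA price + pre-shipment costs + freight + 0.7% × C
C − 0.7% × C = 13018.08 + 666.54 + 8906.19
0.993 × C = 22590.81
C = 22590.81 / 0.993 = 22750.06
Insurance premium = 0.7% × 22750.06 = 159.25
Import duty = 22750.06 × 9.7% = 2206.76

CIF value: GBP 22750.06; import duty: GBP 2206.76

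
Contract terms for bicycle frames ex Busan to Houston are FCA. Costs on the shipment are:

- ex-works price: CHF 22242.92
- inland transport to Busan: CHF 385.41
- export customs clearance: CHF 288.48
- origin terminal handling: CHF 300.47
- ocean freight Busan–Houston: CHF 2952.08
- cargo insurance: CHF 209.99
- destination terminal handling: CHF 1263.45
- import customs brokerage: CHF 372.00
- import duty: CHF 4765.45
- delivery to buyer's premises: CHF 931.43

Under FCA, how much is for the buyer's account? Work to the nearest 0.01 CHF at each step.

Buyer's account: CHF 10794.87

FCA: the seller delivers export-cleared goods to the carrier; the buyer bears costs from that point.
Seller's account: goods 22242.92 + inland to port 385.41 + export clearance 288.48 = 22916.81
Buyer's account: origin terminal 300.47 + freight 2952.08 + insurance 209.99 + destination terminal 1263.45 + brokerage 372.00 + duty 4765.45 + delivery 931.43 = 10794.87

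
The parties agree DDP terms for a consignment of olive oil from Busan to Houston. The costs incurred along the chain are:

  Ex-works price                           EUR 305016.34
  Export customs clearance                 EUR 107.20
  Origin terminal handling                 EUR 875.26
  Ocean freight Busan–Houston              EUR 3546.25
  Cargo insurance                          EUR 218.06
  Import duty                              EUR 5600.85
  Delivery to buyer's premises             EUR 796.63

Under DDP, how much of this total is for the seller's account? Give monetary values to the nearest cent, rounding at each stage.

Seller's account: EUR 316160.59

DDP: the seller bears all costs including import duty.
Seller's account: goods 305016.34 + export clearance 107.20 + origin terminal 875.26 + freight 3546.25 + insurance 218.06 + duty 5600.85 + delivery 796.63 = 316160.59
Buyer's account: 0.00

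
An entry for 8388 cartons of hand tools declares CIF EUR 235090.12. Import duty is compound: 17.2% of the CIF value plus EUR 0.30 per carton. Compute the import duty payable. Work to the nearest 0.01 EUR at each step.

Import duty: EUR 42951.90

Ad valorem component: 235090.12 × 17.2% = 40435.50
Specific component: 8388 × 0.30 = 2516.40
Import duty = 40435.50 + 2516.40 = 42951.90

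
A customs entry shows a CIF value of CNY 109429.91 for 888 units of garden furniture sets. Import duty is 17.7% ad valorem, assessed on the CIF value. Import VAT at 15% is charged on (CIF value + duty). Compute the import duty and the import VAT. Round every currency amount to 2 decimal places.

Import duty: CNY 19369.09; import VAT: CNY 19319.85

Import duty = 109429.91 × 17.7% = 19369.09
VAT base = CIF + duty = 109429.91 + 19369.09 = 128799.00
Import VAT = 128799.00 × 15% = 19319.85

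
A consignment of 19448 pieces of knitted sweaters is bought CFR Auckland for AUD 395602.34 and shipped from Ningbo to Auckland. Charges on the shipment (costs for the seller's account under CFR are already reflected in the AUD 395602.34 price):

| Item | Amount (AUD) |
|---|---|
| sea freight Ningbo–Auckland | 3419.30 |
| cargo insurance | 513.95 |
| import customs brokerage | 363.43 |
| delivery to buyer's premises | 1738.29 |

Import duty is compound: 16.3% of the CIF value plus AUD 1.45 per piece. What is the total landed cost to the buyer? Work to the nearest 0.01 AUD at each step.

CFR: the seller pays costs through ocean freight to the destination port, but not insurance.
Already in the invoice (seller's account under CFR): freight — exclude.
CIF value = CFR price + insurance = 395602.34 + 513.95 = 396116.29
Ad valorem component: 396116.29 × 16.3% = 64566.96
Specific component: 19448 × 1.45 = 28199.60
Import duty = 64566.96 + 28199.60 = 92766.56
Buyer bears: insurance 513.95 + brokerage 363.43 + delivery 1738.29 + duty 92766.56 = 95382.23
Landed cost = invoice 395602.34 + 95382.23 = 490984.57

Total landed cost: AUD 490984.57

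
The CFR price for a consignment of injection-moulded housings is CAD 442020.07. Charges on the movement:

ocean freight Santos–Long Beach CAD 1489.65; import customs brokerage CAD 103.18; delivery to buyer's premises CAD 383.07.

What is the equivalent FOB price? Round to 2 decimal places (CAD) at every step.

FOB price: CAD 440530.42

Not relevant to the conversion: delivery, brokerage — on the buyer under both terms; not part of either seller's price.
From CFR to FOB, the seller no longer bears: freight.
FOB price = 442020.07 − 1489.65 = 440530.42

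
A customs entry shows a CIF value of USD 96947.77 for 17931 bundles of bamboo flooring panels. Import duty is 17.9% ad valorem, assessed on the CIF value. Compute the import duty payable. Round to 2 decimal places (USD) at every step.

Import duty: USD 17353.65

Import duty = 96947.77 × 17.9% = 17353.65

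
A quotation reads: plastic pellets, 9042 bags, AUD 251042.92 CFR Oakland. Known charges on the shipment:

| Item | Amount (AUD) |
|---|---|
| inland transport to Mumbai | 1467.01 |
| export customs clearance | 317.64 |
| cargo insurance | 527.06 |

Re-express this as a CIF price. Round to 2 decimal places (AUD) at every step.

Not relevant to the conversion: export clearance, inland to port — on the seller under both CFR and CIF; already in the CFR price and stays in the CIF price.
From CFR to CIF, the seller additionally bears: insurance.
CIF price = 251042.92 + 527.06 = 251569.98

CIF price: AUD 251569.98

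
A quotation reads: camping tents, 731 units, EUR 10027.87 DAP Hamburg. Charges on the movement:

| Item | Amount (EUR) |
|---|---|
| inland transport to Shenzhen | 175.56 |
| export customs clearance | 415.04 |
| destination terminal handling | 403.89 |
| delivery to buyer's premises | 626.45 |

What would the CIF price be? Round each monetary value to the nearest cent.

Not relevant to the conversion: export clearance, inland to port — on the seller under both DAP and CIF; already in the DAP price and stays in the CIF price.
From DAP to CIF, the seller no longer bears: destination terminal, delivery.
CIF price = 10027.87 − 403.89 − 626.45 = 8997.53

CIF price: EUR 8997.53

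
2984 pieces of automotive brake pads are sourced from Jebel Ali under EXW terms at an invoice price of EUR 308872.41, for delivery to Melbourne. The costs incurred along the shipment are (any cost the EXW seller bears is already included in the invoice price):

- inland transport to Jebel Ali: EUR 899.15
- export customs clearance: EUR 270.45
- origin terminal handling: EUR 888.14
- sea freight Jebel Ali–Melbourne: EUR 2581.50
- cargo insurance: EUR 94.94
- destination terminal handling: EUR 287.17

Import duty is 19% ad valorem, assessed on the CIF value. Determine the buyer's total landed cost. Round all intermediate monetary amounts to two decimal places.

Total landed cost: EUR 373479.01

EXW: the seller makes goods available at their premises; the buyer bears all onward costs.
CIF value = EXW price + inland to port + export clearance + origin terminal + freight + insurance = 308872.41 + 899.15 + 270.45 + 888.14 + 2581.50 + 94.94 = 313606.59
Import duty = 313606.59 × 19% = 59585.25
Buyer bears: inland to port 899.15 + export clearance 270.45 + origin terminal 888.14 + freight 2581.50 + insurance 94.94 + destination terminal 287.17 + duty 59585.25 = 64606.60
Landed cost = invoice 308872.41 + 64606.60 = 373479.01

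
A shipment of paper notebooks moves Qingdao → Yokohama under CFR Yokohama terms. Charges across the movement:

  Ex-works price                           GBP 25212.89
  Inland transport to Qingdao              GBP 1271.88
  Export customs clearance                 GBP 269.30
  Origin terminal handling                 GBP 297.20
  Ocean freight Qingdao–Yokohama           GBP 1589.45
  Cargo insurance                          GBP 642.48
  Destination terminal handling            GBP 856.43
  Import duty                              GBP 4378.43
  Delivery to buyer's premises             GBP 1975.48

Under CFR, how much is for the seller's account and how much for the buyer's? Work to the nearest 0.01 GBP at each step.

Seller: GBP 28640.72; buyer: GBP 7852.82

CFR: the seller pays costs through ocean freight to the destination port, but not insurance.
Seller's account: goods 25212.89 + inland to port 1271.88 + export clearance 269.30 + origin terminal 297.20 + freight 1589.45 = 28640.72
Buyer's account: insurance 642.48 + destination terminal 856.43 + duty 4378.43 + delivery 1975.48 = 7852.82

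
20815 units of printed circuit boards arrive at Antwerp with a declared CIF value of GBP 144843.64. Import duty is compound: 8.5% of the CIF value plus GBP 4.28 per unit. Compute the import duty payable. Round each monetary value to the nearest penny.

Ad valorem component: 144843.64 × 8.5% = 12311.71
Specific component: 20815 × 4.28 = 89088.20
Import duty = 12311.71 + 89088.20 = 101399.91

Import duty: GBP 101399.91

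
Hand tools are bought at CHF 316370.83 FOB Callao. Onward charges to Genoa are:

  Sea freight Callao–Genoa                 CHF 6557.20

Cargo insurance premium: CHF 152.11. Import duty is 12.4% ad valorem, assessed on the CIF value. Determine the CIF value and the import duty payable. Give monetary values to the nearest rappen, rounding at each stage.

CIF = FOB price + freight + insurance
CIF = 316370.83 + 6557.20 + 152.11 = 323080.14
Import duty = 323080.14 × 12.4% = 40061.94

CIF value: CHF 323080.14; import duty: CHF 40061.94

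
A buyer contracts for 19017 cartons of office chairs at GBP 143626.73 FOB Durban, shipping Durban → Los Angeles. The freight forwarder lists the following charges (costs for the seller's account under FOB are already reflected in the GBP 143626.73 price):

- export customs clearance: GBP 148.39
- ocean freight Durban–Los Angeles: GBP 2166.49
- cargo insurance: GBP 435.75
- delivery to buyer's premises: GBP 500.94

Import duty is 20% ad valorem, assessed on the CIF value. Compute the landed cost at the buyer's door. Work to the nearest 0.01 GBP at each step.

FOB: the seller bears costs until goods are on board at the origin port; the buyer bears freight, insurance and all costs thereafter.
Already in the invoice (seller's account under FOB): export clearance — exclude.
CIF value = FOB price + freight + insurance = 143626.73 + 2166.49 + 435.75 = 146228.97
Import duty = 146228.97 × 20% = 29245.79
Buyer bears: freight 2166.49 + insurance 435.75 + delivery 500.94 + duty 29245.79 = 32348.97
Landed cost = invoice 143626.73 + 32348.97 = 175975.70

Total landed cost: GBP 175975.70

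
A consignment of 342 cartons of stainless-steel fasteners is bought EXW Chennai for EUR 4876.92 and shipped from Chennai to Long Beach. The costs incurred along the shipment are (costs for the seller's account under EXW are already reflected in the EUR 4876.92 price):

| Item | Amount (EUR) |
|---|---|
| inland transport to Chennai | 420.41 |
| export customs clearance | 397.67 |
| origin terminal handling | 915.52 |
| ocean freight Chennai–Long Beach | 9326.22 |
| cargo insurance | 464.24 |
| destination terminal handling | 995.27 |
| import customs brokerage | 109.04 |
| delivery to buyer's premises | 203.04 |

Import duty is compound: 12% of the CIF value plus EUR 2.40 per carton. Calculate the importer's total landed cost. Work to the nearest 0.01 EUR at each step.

EXW: the seller makes goods available at their premises; the buyer bears all onward costs.
CIF value = EXW price + inland to port + export clearance + origin terminal + freight + insurance = 4876.92 + 420.41 + 397.67 + 915.52 + 9326.22 + 464.24 = 16400.98
Ad valorem component: 16400.98 × 12% = 1968.12
Specific component: 342 × 2.40 = 820.80
Import duty = 1968.12 + 820.80 = 2788.92
Buyer bears: inland to port 420.41 + export clearance 397.67 + origin terminal 915.52 + freight 9326.22 + insurance 464.24 + destination terminal 995.27 + brokerage 109.04 + delivery 203.04 + duty 2788.92 = 15620.33
Landed cost = invoice 4876.92 + 15620.33 = 20497.25

Total landed cost: EUR 20497.25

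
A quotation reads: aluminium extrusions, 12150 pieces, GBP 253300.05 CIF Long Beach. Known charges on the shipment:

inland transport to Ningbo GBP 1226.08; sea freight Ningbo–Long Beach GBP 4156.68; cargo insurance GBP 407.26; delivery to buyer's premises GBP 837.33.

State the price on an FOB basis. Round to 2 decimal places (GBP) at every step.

FOB price: GBP 248736.11

Not relevant to the conversion: inland to port — on the seller under both CIF and FOB; already in the CIF price and stays in the FOB price. delivery — on the buyer under both terms; not part of either seller's price.
From CIF to FOB, the seller no longer bears: freight, insurance.
FOB price = 253300.05 − 4156.68 − 407.26 = 248736.11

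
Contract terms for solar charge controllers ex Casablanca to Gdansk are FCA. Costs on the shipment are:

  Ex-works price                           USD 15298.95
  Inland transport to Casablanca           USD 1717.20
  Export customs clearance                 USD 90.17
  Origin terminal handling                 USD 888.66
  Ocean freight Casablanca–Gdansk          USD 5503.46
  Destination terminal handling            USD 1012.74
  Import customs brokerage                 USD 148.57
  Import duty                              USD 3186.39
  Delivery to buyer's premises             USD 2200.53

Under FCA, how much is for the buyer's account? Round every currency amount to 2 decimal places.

FCA: the seller delivers export-cleared goods to the carrier; the buyer bears costs from that point.
Seller's account: goods 15298.95 + inland to port 1717.20 + export clearance 90.17 = 17106.32
Buyer's account: origin terminal 888.66 + freight 5503.46 + destination terminal 1012.74 + brokerage 148.57 + duty 3186.39 + delivery 2200.53 = 12940.35

Buyer's account: USD 12940.35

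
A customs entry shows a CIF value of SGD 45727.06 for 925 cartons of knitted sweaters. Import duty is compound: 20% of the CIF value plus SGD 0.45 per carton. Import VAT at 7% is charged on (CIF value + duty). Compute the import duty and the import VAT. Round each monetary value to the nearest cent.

Import duty: SGD 9561.66; import VAT: SGD 3870.21

Ad valorem component: 45727.06 × 20% = 9145.41
Specific component: 925 × 0.45 = 416.25
Import duty = 9145.41 + 416.25 = 9561.66
VAT base = CIF + duty = 45727.06 + 9561.66 = 55288.72
Import VAT = 55288.72 × 7% = 3870.21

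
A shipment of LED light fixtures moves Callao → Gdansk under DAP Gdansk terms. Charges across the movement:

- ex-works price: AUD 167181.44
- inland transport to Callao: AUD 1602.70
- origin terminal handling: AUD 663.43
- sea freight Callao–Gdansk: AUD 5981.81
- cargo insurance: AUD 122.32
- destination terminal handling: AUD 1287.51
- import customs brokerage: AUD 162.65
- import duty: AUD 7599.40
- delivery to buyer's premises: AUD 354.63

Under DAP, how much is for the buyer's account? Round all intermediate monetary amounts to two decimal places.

DAP: the seller bears all costs to the named destination except import duty and clearance.
Seller's account: goods 167181.44 + inland to port 1602.70 + origin terminal 663.43 + freight 5981.81 + insurance 122.32 + destination terminal 1287.51 + delivery 354.63 = 177193.84
Buyer's account: brokerage 162.65 + duty 7599.40 = 7762.05

Buyer's account: AUD 7762.05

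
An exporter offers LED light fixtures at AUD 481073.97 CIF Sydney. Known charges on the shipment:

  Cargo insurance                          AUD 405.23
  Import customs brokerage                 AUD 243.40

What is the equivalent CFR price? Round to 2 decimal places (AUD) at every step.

Not relevant to the conversion: brokerage — on the buyer under both terms; not part of either seller's price.
From CIF to CFR, the seller no longer bears: insurance.
CFR price = 481073.97 − 405.23 = 480668.74

CFR price: AUD 480668.74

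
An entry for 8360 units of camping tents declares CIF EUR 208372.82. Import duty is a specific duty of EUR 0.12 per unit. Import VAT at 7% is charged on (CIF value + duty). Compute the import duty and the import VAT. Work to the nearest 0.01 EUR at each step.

Import duty = 8360 × 0.12 = 1003.20
VAT base = CIF + duty = 208372.82 + 1003.20 = 209376.02
Import VAT = 209376.02 × 7% = 14656.32

Import duty: EUR 1003.20; import VAT: EUR 14656.32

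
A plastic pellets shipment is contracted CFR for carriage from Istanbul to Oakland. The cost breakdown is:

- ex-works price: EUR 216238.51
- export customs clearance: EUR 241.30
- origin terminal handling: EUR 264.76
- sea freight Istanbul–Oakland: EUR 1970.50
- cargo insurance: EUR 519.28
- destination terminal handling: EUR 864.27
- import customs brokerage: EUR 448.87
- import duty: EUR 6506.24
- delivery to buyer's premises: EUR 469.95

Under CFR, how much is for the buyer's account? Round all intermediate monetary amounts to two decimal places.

Buyer's account: EUR 8808.61

CFR: the seller pays costs through ocean freight to the destination port, but not insurance.
Seller's account: goods 216238.51 + export clearance 241.30 + origin terminal 264.76 + freight 1970.50 = 218715.07
Buyer's account: insurance 519.28 + destination terminal 864.27 + brokerage 448.87 + duty 6506.24 + delivery 469.95 = 8808.61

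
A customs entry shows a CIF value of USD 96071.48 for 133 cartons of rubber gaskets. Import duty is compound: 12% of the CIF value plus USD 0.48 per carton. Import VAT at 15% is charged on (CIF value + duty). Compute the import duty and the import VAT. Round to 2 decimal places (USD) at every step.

Ad valorem component: 96071.48 × 12% = 11528.58
Specific component: 133 × 0.48 = 63.84
Import duty = 11528.58 + 63.84 = 11592.42
VAT base = CIF + duty = 96071.48 + 11592.42 = 107663.90
Import VAT = 107663.90 × 15% = 16149.59

Import duty: USD 11592.42; import VAT: USD 16149.59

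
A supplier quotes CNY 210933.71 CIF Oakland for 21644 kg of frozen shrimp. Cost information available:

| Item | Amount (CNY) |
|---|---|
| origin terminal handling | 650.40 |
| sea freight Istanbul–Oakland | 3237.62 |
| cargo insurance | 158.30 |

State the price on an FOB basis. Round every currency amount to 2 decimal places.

FOB price: CNY 207537.79

Not relevant to the conversion: origin terminal — on the seller under both CIF and FOB; already in the CIF price and stays in the FOB price.
From CIF to FOB, the seller no longer bears: freight, insurance.
FOB price = 210933.71 − 3237.62 − 158.30 = 207537.79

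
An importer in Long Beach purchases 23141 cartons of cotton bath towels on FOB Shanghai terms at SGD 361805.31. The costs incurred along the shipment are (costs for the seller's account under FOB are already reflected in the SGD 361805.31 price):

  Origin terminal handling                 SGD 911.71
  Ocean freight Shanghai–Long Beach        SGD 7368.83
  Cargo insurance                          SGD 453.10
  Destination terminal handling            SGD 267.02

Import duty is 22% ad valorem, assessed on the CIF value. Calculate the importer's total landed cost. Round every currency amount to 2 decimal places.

FOB: the seller bears costs until goods are on board at the origin port; the buyer bears freight, insurance and all costs thereafter.
Already in the invoice (seller's account under FOB): origin terminal — exclude.
CIF value = FOB price + freight + insurance = 361805.31 + 7368.83 + 453.10 = 369627.24
Import duty = 369627.24 × 22% = 81317.99
Buyer bears: freight 7368.83 + insurance 453.10 + destination terminal 267.02 + duty 81317.99 = 89406.94
Landed cost = invoice 361805.31 + 89406.94 = 451212.25

Total landed cost: SGD 451212.25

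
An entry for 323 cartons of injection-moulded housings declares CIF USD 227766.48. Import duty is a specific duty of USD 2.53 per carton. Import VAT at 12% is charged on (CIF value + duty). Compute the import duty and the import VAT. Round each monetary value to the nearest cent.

Import duty = 323 × 2.53 = 817.19
VAT base = CIF + duty = 227766.48 + 817.19 = 228583.67
Import VAT = 228583.67 × 12% = 27430.04

Import duty: USD 817.19; import VAT: USD 27430.04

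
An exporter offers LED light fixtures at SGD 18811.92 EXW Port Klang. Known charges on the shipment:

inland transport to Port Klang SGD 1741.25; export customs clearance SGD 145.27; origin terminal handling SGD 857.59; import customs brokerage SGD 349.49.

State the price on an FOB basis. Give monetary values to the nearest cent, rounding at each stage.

FOB price: SGD 21556.03

Not relevant to the conversion: brokerage — on the buyer under both terms; not part of either seller's price.
From EXW to FOB, the seller additionally bears: inland to port, export clearance, origin terminal.
FOB price = 18811.92 + 1741.25 + 145.27 + 857.59 = 21556.03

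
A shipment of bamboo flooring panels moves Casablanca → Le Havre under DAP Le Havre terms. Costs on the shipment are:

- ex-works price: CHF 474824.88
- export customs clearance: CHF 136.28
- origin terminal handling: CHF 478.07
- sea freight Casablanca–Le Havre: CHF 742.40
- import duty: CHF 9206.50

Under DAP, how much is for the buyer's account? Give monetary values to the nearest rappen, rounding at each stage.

Buyer's account: CHF 9206.50

DAP: the seller bears all costs to the named destination except import duty and clearance.
Seller's account: goods 474824.88 + export clearance 136.28 + origin terminal 478.07 + freight 742.40 = 476181.63
Buyer's account: duty 9206.50 = 9206.50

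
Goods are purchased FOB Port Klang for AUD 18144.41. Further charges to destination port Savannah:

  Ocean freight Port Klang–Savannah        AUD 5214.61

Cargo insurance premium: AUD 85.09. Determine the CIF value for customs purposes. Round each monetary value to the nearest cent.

CIF = FOB price + freight + insurance
CIF = 18144.41 + 5214.61 + 85.09 = 23444.11

CIF value: AUD 23444.11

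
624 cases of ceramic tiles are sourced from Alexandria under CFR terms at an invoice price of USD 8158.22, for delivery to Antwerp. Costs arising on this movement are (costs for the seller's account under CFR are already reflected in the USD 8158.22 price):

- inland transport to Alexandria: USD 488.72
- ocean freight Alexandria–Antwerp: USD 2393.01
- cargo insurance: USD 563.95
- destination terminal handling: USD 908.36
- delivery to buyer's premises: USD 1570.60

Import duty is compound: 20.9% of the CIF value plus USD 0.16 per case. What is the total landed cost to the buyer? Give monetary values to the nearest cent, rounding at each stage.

CFR: the seller pays costs through ocean freight to the destination port, but not insurance.
Already in the invoice (seller's account under CFR): inland to port, freight — exclude.
CIF value = CFR price + insurance = 8158.22 + 563.95 = 8722.17
Ad valorem component: 8722.17 × 20.9% = 1822.93
Specific component: 624 × 0.16 = 99.84
Import duty = 1822.93 + 99.84 = 1922.77
Buyer bears: insurance 563.95 + destination terminal 908.36 + delivery 1570.60 + duty 1922.77 = 4965.68
Landed cost = invoice 8158.22 + 4965.68 = 13123.90

Total landed cost: USD 13123.90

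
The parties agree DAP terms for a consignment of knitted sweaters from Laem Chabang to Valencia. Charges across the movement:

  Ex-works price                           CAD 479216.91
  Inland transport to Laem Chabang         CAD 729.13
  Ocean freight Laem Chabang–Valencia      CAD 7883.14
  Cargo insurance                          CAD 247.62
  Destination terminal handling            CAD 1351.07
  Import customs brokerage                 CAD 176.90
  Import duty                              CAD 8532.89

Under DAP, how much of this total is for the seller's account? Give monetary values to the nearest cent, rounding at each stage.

DAP: the seller bears all costs to the named destination except import duty and clearance.
Seller's account: goods 479216.91 + inland to port 729.13 + freight 7883.14 + insurance 247.62 + destination terminal 1351.07 = 489427.87
Buyer's account: brokerage 176.90 + duty 8532.89 = 8709.79

Seller's account: CAD 489427.87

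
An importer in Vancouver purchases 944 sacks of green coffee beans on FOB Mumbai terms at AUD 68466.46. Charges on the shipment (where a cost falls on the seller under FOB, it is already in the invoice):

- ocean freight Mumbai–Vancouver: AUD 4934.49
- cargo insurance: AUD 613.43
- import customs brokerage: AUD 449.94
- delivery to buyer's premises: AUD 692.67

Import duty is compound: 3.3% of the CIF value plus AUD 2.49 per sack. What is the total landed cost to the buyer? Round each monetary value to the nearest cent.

Total landed cost: AUD 79950.02

FOB: the seller bears costs until goods are on board at the origin port; the buyer bears freight, insurance and all costs thereafter.
CIF value = FOB price + freight + insurance = 68466.46 + 4934.49 + 613.43 = 74014.38
Ad valorem component: 74014.38 × 3.3% = 2442.47
Specific component: 944 × 2.49 = 2350.56
Import duty = 2442.47 + 2350.56 = 4793.03
Buyer bears: freight 4934.49 + insurance 613.43 + brokerage 449.94 + delivery 692.67 + duty 4793.03 = 11483.56
Landed cost = invoice 68466.46 + 11483.56 = 79950.02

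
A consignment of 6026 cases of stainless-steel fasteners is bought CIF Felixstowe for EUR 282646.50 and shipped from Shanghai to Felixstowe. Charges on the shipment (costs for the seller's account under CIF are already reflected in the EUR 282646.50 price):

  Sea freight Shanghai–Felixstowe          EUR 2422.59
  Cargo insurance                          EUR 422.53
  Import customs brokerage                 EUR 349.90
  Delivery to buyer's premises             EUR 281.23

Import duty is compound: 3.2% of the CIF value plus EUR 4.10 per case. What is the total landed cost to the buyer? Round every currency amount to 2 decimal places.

Total landed cost: EUR 317028.92

CIF: the seller pays costs through ocean freight and marine insurance to the destination port.
Already in the invoice (seller's account under CIF): freight, insurance — exclude.
The CIF price already equals the CIF value: 282646.50
Ad valorem component: 282646.50 × 3.2% = 9044.69
Specific component: 6026 × 4.10 = 24706.60
Import duty = 9044.69 + 24706.60 = 33751.29
Buyer bears: brokerage 349.90 + delivery 281.23 + duty 33751.29 = 34382.42
Landed cost = invoice 282646.50 + 34382.42 = 317028.92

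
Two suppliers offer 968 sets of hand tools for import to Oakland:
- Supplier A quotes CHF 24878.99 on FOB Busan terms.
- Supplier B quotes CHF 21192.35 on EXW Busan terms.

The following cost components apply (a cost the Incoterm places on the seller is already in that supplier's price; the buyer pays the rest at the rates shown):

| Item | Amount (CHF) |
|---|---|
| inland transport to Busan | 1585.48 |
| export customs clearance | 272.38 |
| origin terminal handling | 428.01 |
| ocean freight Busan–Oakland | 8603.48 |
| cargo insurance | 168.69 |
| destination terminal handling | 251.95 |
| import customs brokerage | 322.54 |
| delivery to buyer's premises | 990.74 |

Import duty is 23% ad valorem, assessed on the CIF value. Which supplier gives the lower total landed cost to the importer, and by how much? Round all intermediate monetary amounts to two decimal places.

Supplier B is cheaper by CHF 1722.95

Supplier A (FOB):
CIF value = FOB price + freight + insurance = 24878.99 + 8603.48 + 168.69 = 33651.16
Import duty = 33651.16 × 23% = 7739.77
Buyer bears (A): 8603.48 + 168.69 + 251.95 + 322.54 + 990.74 = 10337.40
Landed cost (A) = invoice 24878.99 + 10337.40 + duty 7739.77 = 42956.16
Supplier B (EXW):
CIF value = EXW price + inland to port + export clearance + origin terminal + freight + insurance = 21192.35 + 1585.48 + 272.38 + 428.01 + 8603.48 + 168.69 = 32250.39
Import duty = 32250.39 × 23% = 7417.59
Buyer bears (B): 1585.48 + 272.38 + 428.01 + 8603.48 + 168.69 + 251.95 + 322.54 + 990.74 = 12623.27
Landed cost (B) = invoice 21192.35 + 12623.27 + duty 7417.59 = 41233.21
Difference = |42956.16 − 41233.21| = 1722.95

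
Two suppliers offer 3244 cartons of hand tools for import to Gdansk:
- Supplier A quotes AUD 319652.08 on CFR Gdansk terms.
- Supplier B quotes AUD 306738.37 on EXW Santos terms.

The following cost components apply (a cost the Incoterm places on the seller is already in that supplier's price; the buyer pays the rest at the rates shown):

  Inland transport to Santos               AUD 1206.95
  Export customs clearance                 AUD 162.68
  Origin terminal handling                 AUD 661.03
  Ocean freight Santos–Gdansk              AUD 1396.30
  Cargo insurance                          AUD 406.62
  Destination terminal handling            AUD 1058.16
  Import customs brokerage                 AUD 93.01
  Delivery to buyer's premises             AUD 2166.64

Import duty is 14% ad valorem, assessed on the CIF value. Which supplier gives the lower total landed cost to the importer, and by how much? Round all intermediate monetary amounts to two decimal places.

Supplier B is cheaper by AUD 10814.90

Supplier A (CFR):
CIF value = CFR price + insurance = 319652.08 + 406.62 = 320058.70
Import duty = 320058.70 × 14% = 44808.22
Buyer bears (A): 406.62 + 1058.16 + 93.01 + 2166.64 = 3724.43
Landed cost (A) = invoice 319652.08 + 3724.43 + duty 44808.22 = 368184.73
Supplier B (EXW):
CIF value = EXW price + inland to port + export clearance + origin terminal + freight + insurance = 306738.37 + 1206.95 + 162.68 + 661.03 + 1396.30 + 406.62 = 310571.95
Import duty = 310571.95 × 14% = 43480.07
Buyer bears (B): 1206.95 + 162.68 + 661.03 + 1396.30 + 406.62 + 1058.16 + 93.01 + 2166.64 = 7151.39
Landed cost (B) = invoice 306738.37 + 7151.39 + duty 43480.07 = 357369.83
Difference = |368184.73 − 357369.83| = 10814.90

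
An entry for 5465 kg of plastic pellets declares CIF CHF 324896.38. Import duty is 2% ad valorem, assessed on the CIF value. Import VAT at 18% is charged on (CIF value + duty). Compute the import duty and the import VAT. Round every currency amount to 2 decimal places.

Import duty = 324896.38 × 2% = 6497.93
VAT base = CIF + duty = 324896.38 + 6497.93 = 331394.31
Import VAT = 331394.31 × 18% = 59650.98

Import duty: CHF 6497.93; import VAT: CHF 59650.98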